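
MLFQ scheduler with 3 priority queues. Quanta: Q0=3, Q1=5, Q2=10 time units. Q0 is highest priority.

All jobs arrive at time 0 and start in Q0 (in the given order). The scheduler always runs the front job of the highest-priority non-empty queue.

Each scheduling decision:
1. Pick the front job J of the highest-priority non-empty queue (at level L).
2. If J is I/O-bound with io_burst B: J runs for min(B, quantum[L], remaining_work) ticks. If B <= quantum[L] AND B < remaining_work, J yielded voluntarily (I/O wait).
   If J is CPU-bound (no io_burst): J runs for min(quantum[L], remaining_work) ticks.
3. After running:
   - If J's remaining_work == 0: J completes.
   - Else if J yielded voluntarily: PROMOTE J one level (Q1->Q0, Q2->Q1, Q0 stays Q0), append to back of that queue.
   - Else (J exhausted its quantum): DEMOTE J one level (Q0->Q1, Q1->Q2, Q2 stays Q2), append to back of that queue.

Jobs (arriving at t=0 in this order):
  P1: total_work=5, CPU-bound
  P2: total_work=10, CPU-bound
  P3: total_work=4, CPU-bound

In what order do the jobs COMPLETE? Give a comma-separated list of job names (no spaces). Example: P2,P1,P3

Answer: P1,P3,P2

Derivation:
t=0-3: P1@Q0 runs 3, rem=2, quantum used, demote→Q1. Q0=[P2,P3] Q1=[P1] Q2=[]
t=3-6: P2@Q0 runs 3, rem=7, quantum used, demote→Q1. Q0=[P3] Q1=[P1,P2] Q2=[]
t=6-9: P3@Q0 runs 3, rem=1, quantum used, demote→Q1. Q0=[] Q1=[P1,P2,P3] Q2=[]
t=9-11: P1@Q1 runs 2, rem=0, completes. Q0=[] Q1=[P2,P3] Q2=[]
t=11-16: P2@Q1 runs 5, rem=2, quantum used, demote→Q2. Q0=[] Q1=[P3] Q2=[P2]
t=16-17: P3@Q1 runs 1, rem=0, completes. Q0=[] Q1=[] Q2=[P2]
t=17-19: P2@Q2 runs 2, rem=0, completes. Q0=[] Q1=[] Q2=[]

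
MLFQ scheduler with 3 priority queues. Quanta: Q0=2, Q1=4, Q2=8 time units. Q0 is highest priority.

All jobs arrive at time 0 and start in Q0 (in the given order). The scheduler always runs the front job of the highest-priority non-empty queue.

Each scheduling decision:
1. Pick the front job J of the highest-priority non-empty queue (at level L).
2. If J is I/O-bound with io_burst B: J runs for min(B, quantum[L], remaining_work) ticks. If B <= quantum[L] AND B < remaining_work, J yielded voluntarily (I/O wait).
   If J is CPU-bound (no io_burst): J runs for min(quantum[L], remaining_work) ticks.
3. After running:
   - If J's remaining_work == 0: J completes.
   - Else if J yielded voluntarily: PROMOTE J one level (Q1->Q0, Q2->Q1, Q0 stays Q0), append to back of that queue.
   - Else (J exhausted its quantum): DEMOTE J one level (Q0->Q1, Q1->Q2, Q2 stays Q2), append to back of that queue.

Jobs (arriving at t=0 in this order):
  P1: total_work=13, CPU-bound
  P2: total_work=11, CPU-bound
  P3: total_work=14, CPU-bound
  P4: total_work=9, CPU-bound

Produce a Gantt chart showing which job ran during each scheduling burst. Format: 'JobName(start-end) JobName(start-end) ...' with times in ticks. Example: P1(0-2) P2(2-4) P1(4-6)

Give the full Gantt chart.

Answer: P1(0-2) P2(2-4) P3(4-6) P4(6-8) P1(8-12) P2(12-16) P3(16-20) P4(20-24) P1(24-31) P2(31-36) P3(36-44) P4(44-47)

Derivation:
t=0-2: P1@Q0 runs 2, rem=11, quantum used, demote→Q1. Q0=[P2,P3,P4] Q1=[P1] Q2=[]
t=2-4: P2@Q0 runs 2, rem=9, quantum used, demote→Q1. Q0=[P3,P4] Q1=[P1,P2] Q2=[]
t=4-6: P3@Q0 runs 2, rem=12, quantum used, demote→Q1. Q0=[P4] Q1=[P1,P2,P3] Q2=[]
t=6-8: P4@Q0 runs 2, rem=7, quantum used, demote→Q1. Q0=[] Q1=[P1,P2,P3,P4] Q2=[]
t=8-12: P1@Q1 runs 4, rem=7, quantum used, demote→Q2. Q0=[] Q1=[P2,P3,P4] Q2=[P1]
t=12-16: P2@Q1 runs 4, rem=5, quantum used, demote→Q2. Q0=[] Q1=[P3,P4] Q2=[P1,P2]
t=16-20: P3@Q1 runs 4, rem=8, quantum used, demote→Q2. Q0=[] Q1=[P4] Q2=[P1,P2,P3]
t=20-24: P4@Q1 runs 4, rem=3, quantum used, demote→Q2. Q0=[] Q1=[] Q2=[P1,P2,P3,P4]
t=24-31: P1@Q2 runs 7, rem=0, completes. Q0=[] Q1=[] Q2=[P2,P3,P4]
t=31-36: P2@Q2 runs 5, rem=0, completes. Q0=[] Q1=[] Q2=[P3,P4]
t=36-44: P3@Q2 runs 8, rem=0, completes. Q0=[] Q1=[] Q2=[P4]
t=44-47: P4@Q2 runs 3, rem=0, completes. Q0=[] Q1=[] Q2=[]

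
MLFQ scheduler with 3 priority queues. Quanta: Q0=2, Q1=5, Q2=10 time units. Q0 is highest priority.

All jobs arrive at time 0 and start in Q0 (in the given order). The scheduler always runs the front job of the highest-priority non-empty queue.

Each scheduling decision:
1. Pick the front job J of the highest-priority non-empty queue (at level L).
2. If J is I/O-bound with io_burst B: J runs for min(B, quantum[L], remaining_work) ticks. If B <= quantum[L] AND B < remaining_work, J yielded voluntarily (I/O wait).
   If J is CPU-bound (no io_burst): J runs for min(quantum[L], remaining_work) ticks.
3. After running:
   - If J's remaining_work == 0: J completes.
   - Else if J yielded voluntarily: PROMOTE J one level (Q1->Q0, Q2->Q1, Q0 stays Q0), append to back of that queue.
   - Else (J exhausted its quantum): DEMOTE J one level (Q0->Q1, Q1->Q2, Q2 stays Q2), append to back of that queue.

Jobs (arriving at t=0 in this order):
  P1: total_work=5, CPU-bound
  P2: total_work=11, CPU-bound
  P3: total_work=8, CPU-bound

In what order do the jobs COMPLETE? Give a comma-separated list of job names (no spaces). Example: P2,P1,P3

Answer: P1,P2,P3

Derivation:
t=0-2: P1@Q0 runs 2, rem=3, quantum used, demote→Q1. Q0=[P2,P3] Q1=[P1] Q2=[]
t=2-4: P2@Q0 runs 2, rem=9, quantum used, demote→Q1. Q0=[P3] Q1=[P1,P2] Q2=[]
t=4-6: P3@Q0 runs 2, rem=6, quantum used, demote→Q1. Q0=[] Q1=[P1,P2,P3] Q2=[]
t=6-9: P1@Q1 runs 3, rem=0, completes. Q0=[] Q1=[P2,P3] Q2=[]
t=9-14: P2@Q1 runs 5, rem=4, quantum used, demote→Q2. Q0=[] Q1=[P3] Q2=[P2]
t=14-19: P3@Q1 runs 5, rem=1, quantum used, demote→Q2. Q0=[] Q1=[] Q2=[P2,P3]
t=19-23: P2@Q2 runs 4, rem=0, completes. Q0=[] Q1=[] Q2=[P3]
t=23-24: P3@Q2 runs 1, rem=0, completes. Q0=[] Q1=[] Q2=[]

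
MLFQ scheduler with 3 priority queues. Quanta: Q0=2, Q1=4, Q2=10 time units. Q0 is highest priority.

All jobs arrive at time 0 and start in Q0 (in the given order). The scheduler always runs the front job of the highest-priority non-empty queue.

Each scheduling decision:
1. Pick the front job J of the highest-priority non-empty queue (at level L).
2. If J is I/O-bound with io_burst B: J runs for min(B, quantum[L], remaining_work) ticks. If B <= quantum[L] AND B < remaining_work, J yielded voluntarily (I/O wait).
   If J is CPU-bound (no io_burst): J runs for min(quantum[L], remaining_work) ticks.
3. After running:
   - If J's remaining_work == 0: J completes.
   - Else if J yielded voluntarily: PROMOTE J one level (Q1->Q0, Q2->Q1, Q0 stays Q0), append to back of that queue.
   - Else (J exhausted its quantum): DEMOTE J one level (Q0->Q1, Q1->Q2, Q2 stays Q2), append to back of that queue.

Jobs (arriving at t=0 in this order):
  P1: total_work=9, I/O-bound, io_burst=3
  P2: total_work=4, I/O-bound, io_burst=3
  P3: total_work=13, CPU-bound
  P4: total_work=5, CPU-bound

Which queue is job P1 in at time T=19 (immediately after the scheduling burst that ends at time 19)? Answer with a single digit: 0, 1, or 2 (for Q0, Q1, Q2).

t=0-2: P1@Q0 runs 2, rem=7, quantum used, demote→Q1. Q0=[P2,P3,P4] Q1=[P1] Q2=[]
t=2-4: P2@Q0 runs 2, rem=2, quantum used, demote→Q1. Q0=[P3,P4] Q1=[P1,P2] Q2=[]
t=4-6: P3@Q0 runs 2, rem=11, quantum used, demote→Q1. Q0=[P4] Q1=[P1,P2,P3] Q2=[]
t=6-8: P4@Q0 runs 2, rem=3, quantum used, demote→Q1. Q0=[] Q1=[P1,P2,P3,P4] Q2=[]
t=8-11: P1@Q1 runs 3, rem=4, I/O yield, promote→Q0. Q0=[P1] Q1=[P2,P3,P4] Q2=[]
t=11-13: P1@Q0 runs 2, rem=2, quantum used, demote→Q1. Q0=[] Q1=[P2,P3,P4,P1] Q2=[]
t=13-15: P2@Q1 runs 2, rem=0, completes. Q0=[] Q1=[P3,P4,P1] Q2=[]
t=15-19: P3@Q1 runs 4, rem=7, quantum used, demote→Q2. Q0=[] Q1=[P4,P1] Q2=[P3]
t=19-22: P4@Q1 runs 3, rem=0, completes. Q0=[] Q1=[P1] Q2=[P3]
t=22-24: P1@Q1 runs 2, rem=0, completes. Q0=[] Q1=[] Q2=[P3]
t=24-31: P3@Q2 runs 7, rem=0, completes. Q0=[] Q1=[] Q2=[]

Answer: 1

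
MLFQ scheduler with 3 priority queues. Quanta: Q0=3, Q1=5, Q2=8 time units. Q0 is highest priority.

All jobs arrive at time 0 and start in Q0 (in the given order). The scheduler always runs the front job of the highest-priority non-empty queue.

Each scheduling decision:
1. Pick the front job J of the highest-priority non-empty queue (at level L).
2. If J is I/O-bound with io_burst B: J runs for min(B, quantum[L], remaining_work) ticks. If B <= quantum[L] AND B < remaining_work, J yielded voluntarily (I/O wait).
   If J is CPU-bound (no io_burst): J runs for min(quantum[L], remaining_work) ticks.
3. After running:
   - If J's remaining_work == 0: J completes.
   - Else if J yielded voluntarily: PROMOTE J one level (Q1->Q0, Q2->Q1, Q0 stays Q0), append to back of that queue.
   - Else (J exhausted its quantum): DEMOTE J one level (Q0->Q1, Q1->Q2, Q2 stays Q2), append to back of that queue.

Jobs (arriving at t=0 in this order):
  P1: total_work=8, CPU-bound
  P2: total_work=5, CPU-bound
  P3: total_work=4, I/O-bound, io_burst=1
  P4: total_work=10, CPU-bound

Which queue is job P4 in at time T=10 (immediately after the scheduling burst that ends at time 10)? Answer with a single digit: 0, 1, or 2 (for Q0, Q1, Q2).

Answer: 1

Derivation:
t=0-3: P1@Q0 runs 3, rem=5, quantum used, demote→Q1. Q0=[P2,P3,P4] Q1=[P1] Q2=[]
t=3-6: P2@Q0 runs 3, rem=2, quantum used, demote→Q1. Q0=[P3,P4] Q1=[P1,P2] Q2=[]
t=6-7: P3@Q0 runs 1, rem=3, I/O yield, promote→Q0. Q0=[P4,P3] Q1=[P1,P2] Q2=[]
t=7-10: P4@Q0 runs 3, rem=7, quantum used, demote→Q1. Q0=[P3] Q1=[P1,P2,P4] Q2=[]
t=10-11: P3@Q0 runs 1, rem=2, I/O yield, promote→Q0. Q0=[P3] Q1=[P1,P2,P4] Q2=[]
t=11-12: P3@Q0 runs 1, rem=1, I/O yield, promote→Q0. Q0=[P3] Q1=[P1,P2,P4] Q2=[]
t=12-13: P3@Q0 runs 1, rem=0, completes. Q0=[] Q1=[P1,P2,P4] Q2=[]
t=13-18: P1@Q1 runs 5, rem=0, completes. Q0=[] Q1=[P2,P4] Q2=[]
t=18-20: P2@Q1 runs 2, rem=0, completes. Q0=[] Q1=[P4] Q2=[]
t=20-25: P4@Q1 runs 5, rem=2, quantum used, demote→Q2. Q0=[] Q1=[] Q2=[P4]
t=25-27: P4@Q2 runs 2, rem=0, completes. Q0=[] Q1=[] Q2=[]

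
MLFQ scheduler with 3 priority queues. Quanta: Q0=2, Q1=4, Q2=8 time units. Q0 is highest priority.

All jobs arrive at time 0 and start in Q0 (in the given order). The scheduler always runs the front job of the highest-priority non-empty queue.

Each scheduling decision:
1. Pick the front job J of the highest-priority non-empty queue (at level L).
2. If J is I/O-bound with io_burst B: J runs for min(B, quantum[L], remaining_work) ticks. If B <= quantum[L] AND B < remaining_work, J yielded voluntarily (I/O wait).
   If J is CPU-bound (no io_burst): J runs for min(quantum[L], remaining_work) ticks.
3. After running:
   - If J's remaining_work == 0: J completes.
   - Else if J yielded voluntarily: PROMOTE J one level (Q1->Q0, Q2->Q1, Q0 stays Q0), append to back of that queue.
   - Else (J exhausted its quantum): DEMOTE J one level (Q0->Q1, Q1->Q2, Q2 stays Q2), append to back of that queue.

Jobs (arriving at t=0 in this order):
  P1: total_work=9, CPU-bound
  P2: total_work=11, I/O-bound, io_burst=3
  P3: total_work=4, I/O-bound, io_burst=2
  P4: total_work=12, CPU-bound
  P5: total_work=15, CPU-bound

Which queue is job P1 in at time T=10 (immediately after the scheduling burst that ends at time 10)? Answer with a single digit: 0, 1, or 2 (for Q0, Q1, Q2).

t=0-2: P1@Q0 runs 2, rem=7, quantum used, demote→Q1. Q0=[P2,P3,P4,P5] Q1=[P1] Q2=[]
t=2-4: P2@Q0 runs 2, rem=9, quantum used, demote→Q1. Q0=[P3,P4,P5] Q1=[P1,P2] Q2=[]
t=4-6: P3@Q0 runs 2, rem=2, I/O yield, promote→Q0. Q0=[P4,P5,P3] Q1=[P1,P2] Q2=[]
t=6-8: P4@Q0 runs 2, rem=10, quantum used, demote→Q1. Q0=[P5,P3] Q1=[P1,P2,P4] Q2=[]
t=8-10: P5@Q0 runs 2, rem=13, quantum used, demote→Q1. Q0=[P3] Q1=[P1,P2,P4,P5] Q2=[]
t=10-12: P3@Q0 runs 2, rem=0, completes. Q0=[] Q1=[P1,P2,P4,P5] Q2=[]
t=12-16: P1@Q1 runs 4, rem=3, quantum used, demote→Q2. Q0=[] Q1=[P2,P4,P5] Q2=[P1]
t=16-19: P2@Q1 runs 3, rem=6, I/O yield, promote→Q0. Q0=[P2] Q1=[P4,P5] Q2=[P1]
t=19-21: P2@Q0 runs 2, rem=4, quantum used, demote→Q1. Q0=[] Q1=[P4,P5,P2] Q2=[P1]
t=21-25: P4@Q1 runs 4, rem=6, quantum used, demote→Q2. Q0=[] Q1=[P5,P2] Q2=[P1,P4]
t=25-29: P5@Q1 runs 4, rem=9, quantum used, demote→Q2. Q0=[] Q1=[P2] Q2=[P1,P4,P5]
t=29-32: P2@Q1 runs 3, rem=1, I/O yield, promote→Q0. Q0=[P2] Q1=[] Q2=[P1,P4,P5]
t=32-33: P2@Q0 runs 1, rem=0, completes. Q0=[] Q1=[] Q2=[P1,P4,P5]
t=33-36: P1@Q2 runs 3, rem=0, completes. Q0=[] Q1=[] Q2=[P4,P5]
t=36-42: P4@Q2 runs 6, rem=0, completes. Q0=[] Q1=[] Q2=[P5]
t=42-50: P5@Q2 runs 8, rem=1, quantum used, demote→Q2. Q0=[] Q1=[] Q2=[P5]
t=50-51: P5@Q2 runs 1, rem=0, completes. Q0=[] Q1=[] Q2=[]

Answer: 1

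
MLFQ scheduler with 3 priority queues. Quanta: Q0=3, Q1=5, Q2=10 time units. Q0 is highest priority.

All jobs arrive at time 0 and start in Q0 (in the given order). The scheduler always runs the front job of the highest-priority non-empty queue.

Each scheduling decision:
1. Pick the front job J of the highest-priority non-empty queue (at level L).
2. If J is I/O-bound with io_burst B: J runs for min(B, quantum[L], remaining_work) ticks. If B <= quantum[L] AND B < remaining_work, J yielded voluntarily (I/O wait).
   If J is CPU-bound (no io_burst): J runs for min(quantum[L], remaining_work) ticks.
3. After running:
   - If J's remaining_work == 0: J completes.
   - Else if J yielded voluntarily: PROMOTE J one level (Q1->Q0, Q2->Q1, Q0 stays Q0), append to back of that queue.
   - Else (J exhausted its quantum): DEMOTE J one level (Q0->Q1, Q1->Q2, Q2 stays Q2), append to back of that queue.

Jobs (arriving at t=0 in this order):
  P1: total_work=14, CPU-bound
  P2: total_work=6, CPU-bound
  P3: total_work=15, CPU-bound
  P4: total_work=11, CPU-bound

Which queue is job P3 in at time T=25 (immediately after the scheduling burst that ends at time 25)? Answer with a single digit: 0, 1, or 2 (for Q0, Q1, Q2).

t=0-3: P1@Q0 runs 3, rem=11, quantum used, demote→Q1. Q0=[P2,P3,P4] Q1=[P1] Q2=[]
t=3-6: P2@Q0 runs 3, rem=3, quantum used, demote→Q1. Q0=[P3,P4] Q1=[P1,P2] Q2=[]
t=6-9: P3@Q0 runs 3, rem=12, quantum used, demote→Q1. Q0=[P4] Q1=[P1,P2,P3] Q2=[]
t=9-12: P4@Q0 runs 3, rem=8, quantum used, demote→Q1. Q0=[] Q1=[P1,P2,P3,P4] Q2=[]
t=12-17: P1@Q1 runs 5, rem=6, quantum used, demote→Q2. Q0=[] Q1=[P2,P3,P4] Q2=[P1]
t=17-20: P2@Q1 runs 3, rem=0, completes. Q0=[] Q1=[P3,P4] Q2=[P1]
t=20-25: P3@Q1 runs 5, rem=7, quantum used, demote→Q2. Q0=[] Q1=[P4] Q2=[P1,P3]
t=25-30: P4@Q1 runs 5, rem=3, quantum used, demote→Q2. Q0=[] Q1=[] Q2=[P1,P3,P4]
t=30-36: P1@Q2 runs 6, rem=0, completes. Q0=[] Q1=[] Q2=[P3,P4]
t=36-43: P3@Q2 runs 7, rem=0, completes. Q0=[] Q1=[] Q2=[P4]
t=43-46: P4@Q2 runs 3, rem=0, completes. Q0=[] Q1=[] Q2=[]

Answer: 2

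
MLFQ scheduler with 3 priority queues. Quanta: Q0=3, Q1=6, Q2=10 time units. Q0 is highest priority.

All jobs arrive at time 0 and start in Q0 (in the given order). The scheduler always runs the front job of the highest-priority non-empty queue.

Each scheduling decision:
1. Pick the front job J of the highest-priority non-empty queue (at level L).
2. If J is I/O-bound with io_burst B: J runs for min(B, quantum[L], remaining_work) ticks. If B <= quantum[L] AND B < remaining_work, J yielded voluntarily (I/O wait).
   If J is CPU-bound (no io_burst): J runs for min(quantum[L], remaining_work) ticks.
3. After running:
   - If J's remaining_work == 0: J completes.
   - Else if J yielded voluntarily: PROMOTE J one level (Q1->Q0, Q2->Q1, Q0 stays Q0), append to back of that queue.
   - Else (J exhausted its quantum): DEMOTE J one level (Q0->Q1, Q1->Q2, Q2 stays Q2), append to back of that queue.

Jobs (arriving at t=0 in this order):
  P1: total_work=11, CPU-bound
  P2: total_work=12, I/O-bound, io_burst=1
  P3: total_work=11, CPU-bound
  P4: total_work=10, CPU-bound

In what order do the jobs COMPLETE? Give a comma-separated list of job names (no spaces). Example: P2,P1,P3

Answer: P2,P1,P3,P4

Derivation:
t=0-3: P1@Q0 runs 3, rem=8, quantum used, demote→Q1. Q0=[P2,P3,P4] Q1=[P1] Q2=[]
t=3-4: P2@Q0 runs 1, rem=11, I/O yield, promote→Q0. Q0=[P3,P4,P2] Q1=[P1] Q2=[]
t=4-7: P3@Q0 runs 3, rem=8, quantum used, demote→Q1. Q0=[P4,P2] Q1=[P1,P3] Q2=[]
t=7-10: P4@Q0 runs 3, rem=7, quantum used, demote→Q1. Q0=[P2] Q1=[P1,P3,P4] Q2=[]
t=10-11: P2@Q0 runs 1, rem=10, I/O yield, promote→Q0. Q0=[P2] Q1=[P1,P3,P4] Q2=[]
t=11-12: P2@Q0 runs 1, rem=9, I/O yield, promote→Q0. Q0=[P2] Q1=[P1,P3,P4] Q2=[]
t=12-13: P2@Q0 runs 1, rem=8, I/O yield, promote→Q0. Q0=[P2] Q1=[P1,P3,P4] Q2=[]
t=13-14: P2@Q0 runs 1, rem=7, I/O yield, promote→Q0. Q0=[P2] Q1=[P1,P3,P4] Q2=[]
t=14-15: P2@Q0 runs 1, rem=6, I/O yield, promote→Q0. Q0=[P2] Q1=[P1,P3,P4] Q2=[]
t=15-16: P2@Q0 runs 1, rem=5, I/O yield, promote→Q0. Q0=[P2] Q1=[P1,P3,P4] Q2=[]
t=16-17: P2@Q0 runs 1, rem=4, I/O yield, promote→Q0. Q0=[P2] Q1=[P1,P3,P4] Q2=[]
t=17-18: P2@Q0 runs 1, rem=3, I/O yield, promote→Q0. Q0=[P2] Q1=[P1,P3,P4] Q2=[]
t=18-19: P2@Q0 runs 1, rem=2, I/O yield, promote→Q0. Q0=[P2] Q1=[P1,P3,P4] Q2=[]
t=19-20: P2@Q0 runs 1, rem=1, I/O yield, promote→Q0. Q0=[P2] Q1=[P1,P3,P4] Q2=[]
t=20-21: P2@Q0 runs 1, rem=0, completes. Q0=[] Q1=[P1,P3,P4] Q2=[]
t=21-27: P1@Q1 runs 6, rem=2, quantum used, demote→Q2. Q0=[] Q1=[P3,P4] Q2=[P1]
t=27-33: P3@Q1 runs 6, rem=2, quantum used, demote→Q2. Q0=[] Q1=[P4] Q2=[P1,P3]
t=33-39: P4@Q1 runs 6, rem=1, quantum used, demote→Q2. Q0=[] Q1=[] Q2=[P1,P3,P4]
t=39-41: P1@Q2 runs 2, rem=0, completes. Q0=[] Q1=[] Q2=[P3,P4]
t=41-43: P3@Q2 runs 2, rem=0, completes. Q0=[] Q1=[] Q2=[P4]
t=43-44: P4@Q2 runs 1, rem=0, completes. Q0=[] Q1=[] Q2=[]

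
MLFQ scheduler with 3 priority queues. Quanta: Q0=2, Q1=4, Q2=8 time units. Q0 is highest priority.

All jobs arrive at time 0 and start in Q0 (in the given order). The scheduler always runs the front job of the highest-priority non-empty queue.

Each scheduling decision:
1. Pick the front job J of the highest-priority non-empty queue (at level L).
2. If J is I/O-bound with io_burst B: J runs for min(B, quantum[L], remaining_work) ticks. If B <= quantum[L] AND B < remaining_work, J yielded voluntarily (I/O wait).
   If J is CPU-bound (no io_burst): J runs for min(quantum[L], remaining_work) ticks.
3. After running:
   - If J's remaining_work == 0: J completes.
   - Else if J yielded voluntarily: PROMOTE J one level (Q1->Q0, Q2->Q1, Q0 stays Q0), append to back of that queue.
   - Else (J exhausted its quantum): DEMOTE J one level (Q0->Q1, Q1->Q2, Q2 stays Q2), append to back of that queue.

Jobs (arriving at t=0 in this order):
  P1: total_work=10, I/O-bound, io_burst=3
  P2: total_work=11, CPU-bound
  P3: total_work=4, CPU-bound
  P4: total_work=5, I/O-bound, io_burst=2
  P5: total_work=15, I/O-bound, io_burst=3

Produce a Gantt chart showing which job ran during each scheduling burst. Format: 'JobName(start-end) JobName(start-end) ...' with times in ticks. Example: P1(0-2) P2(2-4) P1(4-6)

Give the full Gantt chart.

t=0-2: P1@Q0 runs 2, rem=8, quantum used, demote→Q1. Q0=[P2,P3,P4,P5] Q1=[P1] Q2=[]
t=2-4: P2@Q0 runs 2, rem=9, quantum used, demote→Q1. Q0=[P3,P4,P5] Q1=[P1,P2] Q2=[]
t=4-6: P3@Q0 runs 2, rem=2, quantum used, demote→Q1. Q0=[P4,P5] Q1=[P1,P2,P3] Q2=[]
t=6-8: P4@Q0 runs 2, rem=3, I/O yield, promote→Q0. Q0=[P5,P4] Q1=[P1,P2,P3] Q2=[]
t=8-10: P5@Q0 runs 2, rem=13, quantum used, demote→Q1. Q0=[P4] Q1=[P1,P2,P3,P5] Q2=[]
t=10-12: P4@Q0 runs 2, rem=1, I/O yield, promote→Q0. Q0=[P4] Q1=[P1,P2,P3,P5] Q2=[]
t=12-13: P4@Q0 runs 1, rem=0, completes. Q0=[] Q1=[P1,P2,P3,P5] Q2=[]
t=13-16: P1@Q1 runs 3, rem=5, I/O yield, promote→Q0. Q0=[P1] Q1=[P2,P3,P5] Q2=[]
t=16-18: P1@Q0 runs 2, rem=3, quantum used, demote→Q1. Q0=[] Q1=[P2,P3,P5,P1] Q2=[]
t=18-22: P2@Q1 runs 4, rem=5, quantum used, demote→Q2. Q0=[] Q1=[P3,P5,P1] Q2=[P2]
t=22-24: P3@Q1 runs 2, rem=0, completes. Q0=[] Q1=[P5,P1] Q2=[P2]
t=24-27: P5@Q1 runs 3, rem=10, I/O yield, promote→Q0. Q0=[P5] Q1=[P1] Q2=[P2]
t=27-29: P5@Q0 runs 2, rem=8, quantum used, demote→Q1. Q0=[] Q1=[P1,P5] Q2=[P2]
t=29-32: P1@Q1 runs 3, rem=0, completes. Q0=[] Q1=[P5] Q2=[P2]
t=32-35: P5@Q1 runs 3, rem=5, I/O yield, promote→Q0. Q0=[P5] Q1=[] Q2=[P2]
t=35-37: P5@Q0 runs 2, rem=3, quantum used, demote→Q1. Q0=[] Q1=[P5] Q2=[P2]
t=37-40: P5@Q1 runs 3, rem=0, completes. Q0=[] Q1=[] Q2=[P2]
t=40-45: P2@Q2 runs 5, rem=0, completes. Q0=[] Q1=[] Q2=[]

Answer: P1(0-2) P2(2-4) P3(4-6) P4(6-8) P5(8-10) P4(10-12) P4(12-13) P1(13-16) P1(16-18) P2(18-22) P3(22-24) P5(24-27) P5(27-29) P1(29-32) P5(32-35) P5(35-37) P5(37-40) P2(40-45)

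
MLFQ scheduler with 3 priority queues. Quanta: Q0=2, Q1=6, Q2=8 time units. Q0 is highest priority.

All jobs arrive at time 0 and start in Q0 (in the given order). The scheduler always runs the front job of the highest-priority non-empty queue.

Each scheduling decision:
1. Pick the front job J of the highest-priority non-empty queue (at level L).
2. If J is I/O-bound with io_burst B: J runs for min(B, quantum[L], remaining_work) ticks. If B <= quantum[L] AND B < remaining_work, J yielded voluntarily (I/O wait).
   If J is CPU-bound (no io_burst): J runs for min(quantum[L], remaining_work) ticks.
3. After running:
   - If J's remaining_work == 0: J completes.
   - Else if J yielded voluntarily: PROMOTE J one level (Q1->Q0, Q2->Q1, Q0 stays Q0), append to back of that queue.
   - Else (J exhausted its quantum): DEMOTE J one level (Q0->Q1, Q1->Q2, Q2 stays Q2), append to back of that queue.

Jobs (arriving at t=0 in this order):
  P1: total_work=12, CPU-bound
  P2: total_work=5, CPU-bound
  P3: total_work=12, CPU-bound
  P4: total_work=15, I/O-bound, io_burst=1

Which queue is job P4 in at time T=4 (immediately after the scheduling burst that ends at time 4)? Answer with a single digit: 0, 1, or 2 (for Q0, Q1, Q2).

Answer: 0

Derivation:
t=0-2: P1@Q0 runs 2, rem=10, quantum used, demote→Q1. Q0=[P2,P3,P4] Q1=[P1] Q2=[]
t=2-4: P2@Q0 runs 2, rem=3, quantum used, demote→Q1. Q0=[P3,P4] Q1=[P1,P2] Q2=[]
t=4-6: P3@Q0 runs 2, rem=10, quantum used, demote→Q1. Q0=[P4] Q1=[P1,P2,P3] Q2=[]
t=6-7: P4@Q0 runs 1, rem=14, I/O yield, promote→Q0. Q0=[P4] Q1=[P1,P2,P3] Q2=[]
t=7-8: P4@Q0 runs 1, rem=13, I/O yield, promote→Q0. Q0=[P4] Q1=[P1,P2,P3] Q2=[]
t=8-9: P4@Q0 runs 1, rem=12, I/O yield, promote→Q0. Q0=[P4] Q1=[P1,P2,P3] Q2=[]
t=9-10: P4@Q0 runs 1, rem=11, I/O yield, promote→Q0. Q0=[P4] Q1=[P1,P2,P3] Q2=[]
t=10-11: P4@Q0 runs 1, rem=10, I/O yield, promote→Q0. Q0=[P4] Q1=[P1,P2,P3] Q2=[]
t=11-12: P4@Q0 runs 1, rem=9, I/O yield, promote→Q0. Q0=[P4] Q1=[P1,P2,P3] Q2=[]
t=12-13: P4@Q0 runs 1, rem=8, I/O yield, promote→Q0. Q0=[P4] Q1=[P1,P2,P3] Q2=[]
t=13-14: P4@Q0 runs 1, rem=7, I/O yield, promote→Q0. Q0=[P4] Q1=[P1,P2,P3] Q2=[]
t=14-15: P4@Q0 runs 1, rem=6, I/O yield, promote→Q0. Q0=[P4] Q1=[P1,P2,P3] Q2=[]
t=15-16: P4@Q0 runs 1, rem=5, I/O yield, promote→Q0. Q0=[P4] Q1=[P1,P2,P3] Q2=[]
t=16-17: P4@Q0 runs 1, rem=4, I/O yield, promote→Q0. Q0=[P4] Q1=[P1,P2,P3] Q2=[]
t=17-18: P4@Q0 runs 1, rem=3, I/O yield, promote→Q0. Q0=[P4] Q1=[P1,P2,P3] Q2=[]
t=18-19: P4@Q0 runs 1, rem=2, I/O yield, promote→Q0. Q0=[P4] Q1=[P1,P2,P3] Q2=[]
t=19-20: P4@Q0 runs 1, rem=1, I/O yield, promote→Q0. Q0=[P4] Q1=[P1,P2,P3] Q2=[]
t=20-21: P4@Q0 runs 1, rem=0, completes. Q0=[] Q1=[P1,P2,P3] Q2=[]
t=21-27: P1@Q1 runs 6, rem=4, quantum used, demote→Q2. Q0=[] Q1=[P2,P3] Q2=[P1]
t=27-30: P2@Q1 runs 3, rem=0, completes. Q0=[] Q1=[P3] Q2=[P1]
t=30-36: P3@Q1 runs 6, rem=4, quantum used, demote→Q2. Q0=[] Q1=[] Q2=[P1,P3]
t=36-40: P1@Q2 runs 4, rem=0, completes. Q0=[] Q1=[] Q2=[P3]
t=40-44: P3@Q2 runs 4, rem=0, completes. Q0=[] Q1=[] Q2=[]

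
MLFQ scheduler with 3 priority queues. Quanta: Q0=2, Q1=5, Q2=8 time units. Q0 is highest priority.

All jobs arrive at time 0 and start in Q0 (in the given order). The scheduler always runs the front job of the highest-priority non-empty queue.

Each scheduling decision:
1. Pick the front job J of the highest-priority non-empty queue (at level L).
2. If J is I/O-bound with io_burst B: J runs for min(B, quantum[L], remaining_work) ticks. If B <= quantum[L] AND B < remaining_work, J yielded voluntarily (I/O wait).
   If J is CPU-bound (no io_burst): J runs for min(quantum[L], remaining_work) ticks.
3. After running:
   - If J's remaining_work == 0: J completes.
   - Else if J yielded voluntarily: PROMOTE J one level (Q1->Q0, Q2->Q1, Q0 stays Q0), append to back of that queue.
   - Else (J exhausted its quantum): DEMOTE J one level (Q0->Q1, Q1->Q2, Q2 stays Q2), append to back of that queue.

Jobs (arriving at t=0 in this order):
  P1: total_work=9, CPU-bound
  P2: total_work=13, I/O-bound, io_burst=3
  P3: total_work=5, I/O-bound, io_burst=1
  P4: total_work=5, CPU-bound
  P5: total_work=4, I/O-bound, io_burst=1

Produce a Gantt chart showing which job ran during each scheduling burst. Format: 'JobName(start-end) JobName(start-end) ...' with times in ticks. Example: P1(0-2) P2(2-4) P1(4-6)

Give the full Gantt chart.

Answer: P1(0-2) P2(2-4) P3(4-5) P4(5-7) P5(7-8) P3(8-9) P5(9-10) P3(10-11) P5(11-12) P3(12-13) P5(13-14) P3(14-15) P1(15-20) P2(20-23) P2(23-25) P4(25-28) P2(28-31) P2(31-33) P2(33-34) P1(34-36)

Derivation:
t=0-2: P1@Q0 runs 2, rem=7, quantum used, demote→Q1. Q0=[P2,P3,P4,P5] Q1=[P1] Q2=[]
t=2-4: P2@Q0 runs 2, rem=11, quantum used, demote→Q1. Q0=[P3,P4,P5] Q1=[P1,P2] Q2=[]
t=4-5: P3@Q0 runs 1, rem=4, I/O yield, promote→Q0. Q0=[P4,P5,P3] Q1=[P1,P2] Q2=[]
t=5-7: P4@Q0 runs 2, rem=3, quantum used, demote→Q1. Q0=[P5,P3] Q1=[P1,P2,P4] Q2=[]
t=7-8: P5@Q0 runs 1, rem=3, I/O yield, promote→Q0. Q0=[P3,P5] Q1=[P1,P2,P4] Q2=[]
t=8-9: P3@Q0 runs 1, rem=3, I/O yield, promote→Q0. Q0=[P5,P3] Q1=[P1,P2,P4] Q2=[]
t=9-10: P5@Q0 runs 1, rem=2, I/O yield, promote→Q0. Q0=[P3,P5] Q1=[P1,P2,P4] Q2=[]
t=10-11: P3@Q0 runs 1, rem=2, I/O yield, promote→Q0. Q0=[P5,P3] Q1=[P1,P2,P4] Q2=[]
t=11-12: P5@Q0 runs 1, rem=1, I/O yield, promote→Q0. Q0=[P3,P5] Q1=[P1,P2,P4] Q2=[]
t=12-13: P3@Q0 runs 1, rem=1, I/O yield, promote→Q0. Q0=[P5,P3] Q1=[P1,P2,P4] Q2=[]
t=13-14: P5@Q0 runs 1, rem=0, completes. Q0=[P3] Q1=[P1,P2,P4] Q2=[]
t=14-15: P3@Q0 runs 1, rem=0, completes. Q0=[] Q1=[P1,P2,P4] Q2=[]
t=15-20: P1@Q1 runs 5, rem=2, quantum used, demote→Q2. Q0=[] Q1=[P2,P4] Q2=[P1]
t=20-23: P2@Q1 runs 3, rem=8, I/O yield, promote→Q0. Q0=[P2] Q1=[P4] Q2=[P1]
t=23-25: P2@Q0 runs 2, rem=6, quantum used, demote→Q1. Q0=[] Q1=[P4,P2] Q2=[P1]
t=25-28: P4@Q1 runs 3, rem=0, completes. Q0=[] Q1=[P2] Q2=[P1]
t=28-31: P2@Q1 runs 3, rem=3, I/O yield, promote→Q0. Q0=[P2] Q1=[] Q2=[P1]
t=31-33: P2@Q0 runs 2, rem=1, quantum used, demote→Q1. Q0=[] Q1=[P2] Q2=[P1]
t=33-34: P2@Q1 runs 1, rem=0, completes. Q0=[] Q1=[] Q2=[P1]
t=34-36: P1@Q2 runs 2, rem=0, completes. Q0=[] Q1=[] Q2=[]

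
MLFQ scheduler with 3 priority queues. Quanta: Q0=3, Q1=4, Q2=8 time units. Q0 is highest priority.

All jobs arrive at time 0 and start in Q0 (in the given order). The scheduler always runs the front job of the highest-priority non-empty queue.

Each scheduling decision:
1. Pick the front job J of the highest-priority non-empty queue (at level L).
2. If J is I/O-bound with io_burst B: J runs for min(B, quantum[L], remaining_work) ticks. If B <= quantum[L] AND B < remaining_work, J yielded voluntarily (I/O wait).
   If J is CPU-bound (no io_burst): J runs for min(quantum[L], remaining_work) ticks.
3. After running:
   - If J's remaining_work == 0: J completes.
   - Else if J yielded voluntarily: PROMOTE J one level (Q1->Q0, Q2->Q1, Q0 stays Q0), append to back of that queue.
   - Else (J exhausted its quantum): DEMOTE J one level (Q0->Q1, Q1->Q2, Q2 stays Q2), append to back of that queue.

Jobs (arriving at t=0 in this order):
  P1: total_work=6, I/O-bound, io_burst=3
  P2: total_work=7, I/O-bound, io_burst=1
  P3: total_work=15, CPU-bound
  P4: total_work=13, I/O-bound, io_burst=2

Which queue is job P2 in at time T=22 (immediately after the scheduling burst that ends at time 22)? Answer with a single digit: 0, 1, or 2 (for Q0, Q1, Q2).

t=0-3: P1@Q0 runs 3, rem=3, I/O yield, promote→Q0. Q0=[P2,P3,P4,P1] Q1=[] Q2=[]
t=3-4: P2@Q0 runs 1, rem=6, I/O yield, promote→Q0. Q0=[P3,P4,P1,P2] Q1=[] Q2=[]
t=4-7: P3@Q0 runs 3, rem=12, quantum used, demote→Q1. Q0=[P4,P1,P2] Q1=[P3] Q2=[]
t=7-9: P4@Q0 runs 2, rem=11, I/O yield, promote→Q0. Q0=[P1,P2,P4] Q1=[P3] Q2=[]
t=9-12: P1@Q0 runs 3, rem=0, completes. Q0=[P2,P4] Q1=[P3] Q2=[]
t=12-13: P2@Q0 runs 1, rem=5, I/O yield, promote→Q0. Q0=[P4,P2] Q1=[P3] Q2=[]
t=13-15: P4@Q0 runs 2, rem=9, I/O yield, promote→Q0. Q0=[P2,P4] Q1=[P3] Q2=[]
t=15-16: P2@Q0 runs 1, rem=4, I/O yield, promote→Q0. Q0=[P4,P2] Q1=[P3] Q2=[]
t=16-18: P4@Q0 runs 2, rem=7, I/O yield, promote→Q0. Q0=[P2,P4] Q1=[P3] Q2=[]
t=18-19: P2@Q0 runs 1, rem=3, I/O yield, promote→Q0. Q0=[P4,P2] Q1=[P3] Q2=[]
t=19-21: P4@Q0 runs 2, rem=5, I/O yield, promote→Q0. Q0=[P2,P4] Q1=[P3] Q2=[]
t=21-22: P2@Q0 runs 1, rem=2, I/O yield, promote→Q0. Q0=[P4,P2] Q1=[P3] Q2=[]
t=22-24: P4@Q0 runs 2, rem=3, I/O yield, promote→Q0. Q0=[P2,P4] Q1=[P3] Q2=[]
t=24-25: P2@Q0 runs 1, rem=1, I/O yield, promote→Q0. Q0=[P4,P2] Q1=[P3] Q2=[]
t=25-27: P4@Q0 runs 2, rem=1, I/O yield, promote→Q0. Q0=[P2,P4] Q1=[P3] Q2=[]
t=27-28: P2@Q0 runs 1, rem=0, completes. Q0=[P4] Q1=[P3] Q2=[]
t=28-29: P4@Q0 runs 1, rem=0, completes. Q0=[] Q1=[P3] Q2=[]
t=29-33: P3@Q1 runs 4, rem=8, quantum used, demote→Q2. Q0=[] Q1=[] Q2=[P3]
t=33-41: P3@Q2 runs 8, rem=0, completes. Q0=[] Q1=[] Q2=[]

Answer: 0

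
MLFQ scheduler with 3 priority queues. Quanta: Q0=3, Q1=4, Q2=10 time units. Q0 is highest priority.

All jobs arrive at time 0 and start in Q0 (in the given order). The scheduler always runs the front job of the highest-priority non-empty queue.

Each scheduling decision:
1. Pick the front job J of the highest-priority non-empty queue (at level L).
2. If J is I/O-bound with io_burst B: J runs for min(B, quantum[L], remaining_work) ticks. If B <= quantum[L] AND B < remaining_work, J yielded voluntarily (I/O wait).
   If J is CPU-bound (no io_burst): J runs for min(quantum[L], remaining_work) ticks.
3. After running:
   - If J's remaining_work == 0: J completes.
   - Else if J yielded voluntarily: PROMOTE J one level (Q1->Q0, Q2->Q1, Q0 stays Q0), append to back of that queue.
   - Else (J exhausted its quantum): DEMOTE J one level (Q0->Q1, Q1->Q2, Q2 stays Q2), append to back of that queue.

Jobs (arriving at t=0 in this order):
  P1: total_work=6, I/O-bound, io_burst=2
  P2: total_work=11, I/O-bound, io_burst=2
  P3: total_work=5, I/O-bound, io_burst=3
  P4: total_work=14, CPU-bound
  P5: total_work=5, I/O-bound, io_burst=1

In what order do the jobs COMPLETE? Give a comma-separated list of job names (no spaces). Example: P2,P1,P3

Answer: P3,P1,P5,P2,P4

Derivation:
t=0-2: P1@Q0 runs 2, rem=4, I/O yield, promote→Q0. Q0=[P2,P3,P4,P5,P1] Q1=[] Q2=[]
t=2-4: P2@Q0 runs 2, rem=9, I/O yield, promote→Q0. Q0=[P3,P4,P5,P1,P2] Q1=[] Q2=[]
t=4-7: P3@Q0 runs 3, rem=2, I/O yield, promote→Q0. Q0=[P4,P5,P1,P2,P3] Q1=[] Q2=[]
t=7-10: P4@Q0 runs 3, rem=11, quantum used, demote→Q1. Q0=[P5,P1,P2,P3] Q1=[P4] Q2=[]
t=10-11: P5@Q0 runs 1, rem=4, I/O yield, promote→Q0. Q0=[P1,P2,P3,P5] Q1=[P4] Q2=[]
t=11-13: P1@Q0 runs 2, rem=2, I/O yield, promote→Q0. Q0=[P2,P3,P5,P1] Q1=[P4] Q2=[]
t=13-15: P2@Q0 runs 2, rem=7, I/O yield, promote→Q0. Q0=[P3,P5,P1,P2] Q1=[P4] Q2=[]
t=15-17: P3@Q0 runs 2, rem=0, completes. Q0=[P5,P1,P2] Q1=[P4] Q2=[]
t=17-18: P5@Q0 runs 1, rem=3, I/O yield, promote→Q0. Q0=[P1,P2,P5] Q1=[P4] Q2=[]
t=18-20: P1@Q0 runs 2, rem=0, completes. Q0=[P2,P5] Q1=[P4] Q2=[]
t=20-22: P2@Q0 runs 2, rem=5, I/O yield, promote→Q0. Q0=[P5,P2] Q1=[P4] Q2=[]
t=22-23: P5@Q0 runs 1, rem=2, I/O yield, promote→Q0. Q0=[P2,P5] Q1=[P4] Q2=[]
t=23-25: P2@Q0 runs 2, rem=3, I/O yield, promote→Q0. Q0=[P5,P2] Q1=[P4] Q2=[]
t=25-26: P5@Q0 runs 1, rem=1, I/O yield, promote→Q0. Q0=[P2,P5] Q1=[P4] Q2=[]
t=26-28: P2@Q0 runs 2, rem=1, I/O yield, promote→Q0. Q0=[P5,P2] Q1=[P4] Q2=[]
t=28-29: P5@Q0 runs 1, rem=0, completes. Q0=[P2] Q1=[P4] Q2=[]
t=29-30: P2@Q0 runs 1, rem=0, completes. Q0=[] Q1=[P4] Q2=[]
t=30-34: P4@Q1 runs 4, rem=7, quantum used, demote→Q2. Q0=[] Q1=[] Q2=[P4]
t=34-41: P4@Q2 runs 7, rem=0, completes. Q0=[] Q1=[] Q2=[]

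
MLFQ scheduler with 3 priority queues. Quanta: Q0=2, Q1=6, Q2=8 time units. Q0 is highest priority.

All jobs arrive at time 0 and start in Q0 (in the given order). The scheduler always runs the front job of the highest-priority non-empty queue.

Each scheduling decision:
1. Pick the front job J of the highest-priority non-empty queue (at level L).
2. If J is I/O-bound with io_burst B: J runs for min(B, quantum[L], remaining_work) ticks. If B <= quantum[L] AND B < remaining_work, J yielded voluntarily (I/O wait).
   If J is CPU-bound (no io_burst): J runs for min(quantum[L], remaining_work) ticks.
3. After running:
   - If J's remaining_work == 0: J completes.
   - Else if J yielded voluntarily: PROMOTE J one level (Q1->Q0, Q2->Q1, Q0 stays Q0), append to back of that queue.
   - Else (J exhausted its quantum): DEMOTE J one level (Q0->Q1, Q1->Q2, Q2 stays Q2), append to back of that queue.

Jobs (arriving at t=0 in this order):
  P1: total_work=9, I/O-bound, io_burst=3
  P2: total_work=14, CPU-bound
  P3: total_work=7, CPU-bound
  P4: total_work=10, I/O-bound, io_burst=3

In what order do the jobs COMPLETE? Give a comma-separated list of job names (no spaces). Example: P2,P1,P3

t=0-2: P1@Q0 runs 2, rem=7, quantum used, demote→Q1. Q0=[P2,P3,P4] Q1=[P1] Q2=[]
t=2-4: P2@Q0 runs 2, rem=12, quantum used, demote→Q1. Q0=[P3,P4] Q1=[P1,P2] Q2=[]
t=4-6: P3@Q0 runs 2, rem=5, quantum used, demote→Q1. Q0=[P4] Q1=[P1,P2,P3] Q2=[]
t=6-8: P4@Q0 runs 2, rem=8, quantum used, demote→Q1. Q0=[] Q1=[P1,P2,P3,P4] Q2=[]
t=8-11: P1@Q1 runs 3, rem=4, I/O yield, promote→Q0. Q0=[P1] Q1=[P2,P3,P4] Q2=[]
t=11-13: P1@Q0 runs 2, rem=2, quantum used, demote→Q1. Q0=[] Q1=[P2,P3,P4,P1] Q2=[]
t=13-19: P2@Q1 runs 6, rem=6, quantum used, demote→Q2. Q0=[] Q1=[P3,P4,P1] Q2=[P2]
t=19-24: P3@Q1 runs 5, rem=0, completes. Q0=[] Q1=[P4,P1] Q2=[P2]
t=24-27: P4@Q1 runs 3, rem=5, I/O yield, promote→Q0. Q0=[P4] Q1=[P1] Q2=[P2]
t=27-29: P4@Q0 runs 2, rem=3, quantum used, demote→Q1. Q0=[] Q1=[P1,P4] Q2=[P2]
t=29-31: P1@Q1 runs 2, rem=0, completes. Q0=[] Q1=[P4] Q2=[P2]
t=31-34: P4@Q1 runs 3, rem=0, completes. Q0=[] Q1=[] Q2=[P2]
t=34-40: P2@Q2 runs 6, rem=0, completes. Q0=[] Q1=[] Q2=[]

Answer: P3,P1,P4,P2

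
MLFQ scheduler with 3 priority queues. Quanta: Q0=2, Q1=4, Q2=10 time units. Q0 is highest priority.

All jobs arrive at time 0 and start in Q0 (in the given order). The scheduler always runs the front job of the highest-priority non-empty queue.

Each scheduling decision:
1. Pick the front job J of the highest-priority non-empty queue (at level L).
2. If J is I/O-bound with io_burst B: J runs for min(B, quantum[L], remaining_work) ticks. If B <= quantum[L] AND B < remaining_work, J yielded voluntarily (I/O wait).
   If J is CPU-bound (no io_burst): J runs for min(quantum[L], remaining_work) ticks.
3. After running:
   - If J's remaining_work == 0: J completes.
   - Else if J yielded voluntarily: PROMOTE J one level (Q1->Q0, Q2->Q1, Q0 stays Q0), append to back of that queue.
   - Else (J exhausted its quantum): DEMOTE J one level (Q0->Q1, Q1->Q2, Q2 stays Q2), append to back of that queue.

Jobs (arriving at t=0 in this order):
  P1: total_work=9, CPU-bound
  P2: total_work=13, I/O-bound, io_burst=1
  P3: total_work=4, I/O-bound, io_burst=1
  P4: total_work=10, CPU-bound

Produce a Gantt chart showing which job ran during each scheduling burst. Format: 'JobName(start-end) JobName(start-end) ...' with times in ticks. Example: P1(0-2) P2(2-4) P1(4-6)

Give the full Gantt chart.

Answer: P1(0-2) P2(2-3) P3(3-4) P4(4-6) P2(6-7) P3(7-8) P2(8-9) P3(9-10) P2(10-11) P3(11-12) P2(12-13) P2(13-14) P2(14-15) P2(15-16) P2(16-17) P2(17-18) P2(18-19) P2(19-20) P2(20-21) P1(21-25) P4(25-29) P1(29-32) P4(32-36)

Derivation:
t=0-2: P1@Q0 runs 2, rem=7, quantum used, demote→Q1. Q0=[P2,P3,P4] Q1=[P1] Q2=[]
t=2-3: P2@Q0 runs 1, rem=12, I/O yield, promote→Q0. Q0=[P3,P4,P2] Q1=[P1] Q2=[]
t=3-4: P3@Q0 runs 1, rem=3, I/O yield, promote→Q0. Q0=[P4,P2,P3] Q1=[P1] Q2=[]
t=4-6: P4@Q0 runs 2, rem=8, quantum used, demote→Q1. Q0=[P2,P3] Q1=[P1,P4] Q2=[]
t=6-7: P2@Q0 runs 1, rem=11, I/O yield, promote→Q0. Q0=[P3,P2] Q1=[P1,P4] Q2=[]
t=7-8: P3@Q0 runs 1, rem=2, I/O yield, promote→Q0. Q0=[P2,P3] Q1=[P1,P4] Q2=[]
t=8-9: P2@Q0 runs 1, rem=10, I/O yield, promote→Q0. Q0=[P3,P2] Q1=[P1,P4] Q2=[]
t=9-10: P3@Q0 runs 1, rem=1, I/O yield, promote→Q0. Q0=[P2,P3] Q1=[P1,P4] Q2=[]
t=10-11: P2@Q0 runs 1, rem=9, I/O yield, promote→Q0. Q0=[P3,P2] Q1=[P1,P4] Q2=[]
t=11-12: P3@Q0 runs 1, rem=0, completes. Q0=[P2] Q1=[P1,P4] Q2=[]
t=12-13: P2@Q0 runs 1, rem=8, I/O yield, promote→Q0. Q0=[P2] Q1=[P1,P4] Q2=[]
t=13-14: P2@Q0 runs 1, rem=7, I/O yield, promote→Q0. Q0=[P2] Q1=[P1,P4] Q2=[]
t=14-15: P2@Q0 runs 1, rem=6, I/O yield, promote→Q0. Q0=[P2] Q1=[P1,P4] Q2=[]
t=15-16: P2@Q0 runs 1, rem=5, I/O yield, promote→Q0. Q0=[P2] Q1=[P1,P4] Q2=[]
t=16-17: P2@Q0 runs 1, rem=4, I/O yield, promote→Q0. Q0=[P2] Q1=[P1,P4] Q2=[]
t=17-18: P2@Q0 runs 1, rem=3, I/O yield, promote→Q0. Q0=[P2] Q1=[P1,P4] Q2=[]
t=18-19: P2@Q0 runs 1, rem=2, I/O yield, promote→Q0. Q0=[P2] Q1=[P1,P4] Q2=[]
t=19-20: P2@Q0 runs 1, rem=1, I/O yield, promote→Q0. Q0=[P2] Q1=[P1,P4] Q2=[]
t=20-21: P2@Q0 runs 1, rem=0, completes. Q0=[] Q1=[P1,P4] Q2=[]
t=21-25: P1@Q1 runs 4, rem=3, quantum used, demote→Q2. Q0=[] Q1=[P4] Q2=[P1]
t=25-29: P4@Q1 runs 4, rem=4, quantum used, demote→Q2. Q0=[] Q1=[] Q2=[P1,P4]
t=29-32: P1@Q2 runs 3, rem=0, completes. Q0=[] Q1=[] Q2=[P4]
t=32-36: P4@Q2 runs 4, rem=0, completes. Q0=[] Q1=[] Q2=[]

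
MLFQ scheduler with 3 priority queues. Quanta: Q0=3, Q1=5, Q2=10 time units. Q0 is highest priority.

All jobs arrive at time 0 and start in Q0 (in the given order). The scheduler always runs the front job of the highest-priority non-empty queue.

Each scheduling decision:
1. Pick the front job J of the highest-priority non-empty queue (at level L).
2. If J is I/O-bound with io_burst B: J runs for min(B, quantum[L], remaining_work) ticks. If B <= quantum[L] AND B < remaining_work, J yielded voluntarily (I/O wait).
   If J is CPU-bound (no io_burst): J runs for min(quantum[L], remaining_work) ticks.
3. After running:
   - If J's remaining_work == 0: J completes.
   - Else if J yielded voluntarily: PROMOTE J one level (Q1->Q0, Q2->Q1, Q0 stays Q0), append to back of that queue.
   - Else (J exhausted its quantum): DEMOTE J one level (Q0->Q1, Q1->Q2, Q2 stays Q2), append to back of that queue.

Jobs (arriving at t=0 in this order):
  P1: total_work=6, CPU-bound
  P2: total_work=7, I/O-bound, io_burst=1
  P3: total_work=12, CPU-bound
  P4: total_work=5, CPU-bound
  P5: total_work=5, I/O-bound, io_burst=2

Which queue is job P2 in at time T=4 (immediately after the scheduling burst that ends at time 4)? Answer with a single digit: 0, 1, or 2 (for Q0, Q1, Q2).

Answer: 0

Derivation:
t=0-3: P1@Q0 runs 3, rem=3, quantum used, demote→Q1. Q0=[P2,P3,P4,P5] Q1=[P1] Q2=[]
t=3-4: P2@Q0 runs 1, rem=6, I/O yield, promote→Q0. Q0=[P3,P4,P5,P2] Q1=[P1] Q2=[]
t=4-7: P3@Q0 runs 3, rem=9, quantum used, demote→Q1. Q0=[P4,P5,P2] Q1=[P1,P3] Q2=[]
t=7-10: P4@Q0 runs 3, rem=2, quantum used, demote→Q1. Q0=[P5,P2] Q1=[P1,P3,P4] Q2=[]
t=10-12: P5@Q0 runs 2, rem=3, I/O yield, promote→Q0. Q0=[P2,P5] Q1=[P1,P3,P4] Q2=[]
t=12-13: P2@Q0 runs 1, rem=5, I/O yield, promote→Q0. Q0=[P5,P2] Q1=[P1,P3,P4] Q2=[]
t=13-15: P5@Q0 runs 2, rem=1, I/O yield, promote→Q0. Q0=[P2,P5] Q1=[P1,P3,P4] Q2=[]
t=15-16: P2@Q0 runs 1, rem=4, I/O yield, promote→Q0. Q0=[P5,P2] Q1=[P1,P3,P4] Q2=[]
t=16-17: P5@Q0 runs 1, rem=0, completes. Q0=[P2] Q1=[P1,P3,P4] Q2=[]
t=17-18: P2@Q0 runs 1, rem=3, I/O yield, promote→Q0. Q0=[P2] Q1=[P1,P3,P4] Q2=[]
t=18-19: P2@Q0 runs 1, rem=2, I/O yield, promote→Q0. Q0=[P2] Q1=[P1,P3,P4] Q2=[]
t=19-20: P2@Q0 runs 1, rem=1, I/O yield, promote→Q0. Q0=[P2] Q1=[P1,P3,P4] Q2=[]
t=20-21: P2@Q0 runs 1, rem=0, completes. Q0=[] Q1=[P1,P3,P4] Q2=[]
t=21-24: P1@Q1 runs 3, rem=0, completes. Q0=[] Q1=[P3,P4] Q2=[]
t=24-29: P3@Q1 runs 5, rem=4, quantum used, demote→Q2. Q0=[] Q1=[P4] Q2=[P3]
t=29-31: P4@Q1 runs 2, rem=0, completes. Q0=[] Q1=[] Q2=[P3]
t=31-35: P3@Q2 runs 4, rem=0, completes. Q0=[] Q1=[] Q2=[]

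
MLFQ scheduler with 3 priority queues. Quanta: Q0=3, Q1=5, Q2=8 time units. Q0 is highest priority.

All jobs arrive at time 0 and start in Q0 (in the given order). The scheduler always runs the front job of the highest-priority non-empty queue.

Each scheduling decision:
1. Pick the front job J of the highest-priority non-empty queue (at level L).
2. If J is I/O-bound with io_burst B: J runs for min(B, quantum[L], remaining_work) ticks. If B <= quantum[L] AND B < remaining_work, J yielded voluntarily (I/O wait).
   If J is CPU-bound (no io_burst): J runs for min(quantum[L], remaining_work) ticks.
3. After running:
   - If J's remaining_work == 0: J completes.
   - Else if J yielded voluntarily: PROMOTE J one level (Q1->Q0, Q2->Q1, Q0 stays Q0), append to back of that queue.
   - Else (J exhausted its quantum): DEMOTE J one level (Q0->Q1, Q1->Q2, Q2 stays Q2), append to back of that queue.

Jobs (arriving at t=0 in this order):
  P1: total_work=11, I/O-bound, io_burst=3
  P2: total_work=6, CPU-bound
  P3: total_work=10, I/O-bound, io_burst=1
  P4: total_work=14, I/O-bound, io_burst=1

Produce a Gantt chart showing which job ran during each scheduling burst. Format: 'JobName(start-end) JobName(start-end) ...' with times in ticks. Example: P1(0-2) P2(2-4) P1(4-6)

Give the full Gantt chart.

t=0-3: P1@Q0 runs 3, rem=8, I/O yield, promote→Q0. Q0=[P2,P3,P4,P1] Q1=[] Q2=[]
t=3-6: P2@Q0 runs 3, rem=3, quantum used, demote→Q1. Q0=[P3,P4,P1] Q1=[P2] Q2=[]
t=6-7: P3@Q0 runs 1, rem=9, I/O yield, promote→Q0. Q0=[P4,P1,P3] Q1=[P2] Q2=[]
t=7-8: P4@Q0 runs 1, rem=13, I/O yield, promote→Q0. Q0=[P1,P3,P4] Q1=[P2] Q2=[]
t=8-11: P1@Q0 runs 3, rem=5, I/O yield, promote→Q0. Q0=[P3,P4,P1] Q1=[P2] Q2=[]
t=11-12: P3@Q0 runs 1, rem=8, I/O yield, promote→Q0. Q0=[P4,P1,P3] Q1=[P2] Q2=[]
t=12-13: P4@Q0 runs 1, rem=12, I/O yield, promote→Q0. Q0=[P1,P3,P4] Q1=[P2] Q2=[]
t=13-16: P1@Q0 runs 3, rem=2, I/O yield, promote→Q0. Q0=[P3,P4,P1] Q1=[P2] Q2=[]
t=16-17: P3@Q0 runs 1, rem=7, I/O yield, promote→Q0. Q0=[P4,P1,P3] Q1=[P2] Q2=[]
t=17-18: P4@Q0 runs 1, rem=11, I/O yield, promote→Q0. Q0=[P1,P3,P4] Q1=[P2] Q2=[]
t=18-20: P1@Q0 runs 2, rem=0, completes. Q0=[P3,P4] Q1=[P2] Q2=[]
t=20-21: P3@Q0 runs 1, rem=6, I/O yield, promote→Q0. Q0=[P4,P3] Q1=[P2] Q2=[]
t=21-22: P4@Q0 runs 1, rem=10, I/O yield, promote→Q0. Q0=[P3,P4] Q1=[P2] Q2=[]
t=22-23: P3@Q0 runs 1, rem=5, I/O yield, promote→Q0. Q0=[P4,P3] Q1=[P2] Q2=[]
t=23-24: P4@Q0 runs 1, rem=9, I/O yield, promote→Q0. Q0=[P3,P4] Q1=[P2] Q2=[]
t=24-25: P3@Q0 runs 1, rem=4, I/O yield, promote→Q0. Q0=[P4,P3] Q1=[P2] Q2=[]
t=25-26: P4@Q0 runs 1, rem=8, I/O yield, promote→Q0. Q0=[P3,P4] Q1=[P2] Q2=[]
t=26-27: P3@Q0 runs 1, rem=3, I/O yield, promote→Q0. Q0=[P4,P3] Q1=[P2] Q2=[]
t=27-28: P4@Q0 runs 1, rem=7, I/O yield, promote→Q0. Q0=[P3,P4] Q1=[P2] Q2=[]
t=28-29: P3@Q0 runs 1, rem=2, I/O yield, promote→Q0. Q0=[P4,P3] Q1=[P2] Q2=[]
t=29-30: P4@Q0 runs 1, rem=6, I/O yield, promote→Q0. Q0=[P3,P4] Q1=[P2] Q2=[]
t=30-31: P3@Q0 runs 1, rem=1, I/O yield, promote→Q0. Q0=[P4,P3] Q1=[P2] Q2=[]
t=31-32: P4@Q0 runs 1, rem=5, I/O yield, promote→Q0. Q0=[P3,P4] Q1=[P2] Q2=[]
t=32-33: P3@Q0 runs 1, rem=0, completes. Q0=[P4] Q1=[P2] Q2=[]
t=33-34: P4@Q0 runs 1, rem=4, I/O yield, promote→Q0. Q0=[P4] Q1=[P2] Q2=[]
t=34-35: P4@Q0 runs 1, rem=3, I/O yield, promote→Q0. Q0=[P4] Q1=[P2] Q2=[]
t=35-36: P4@Q0 runs 1, rem=2, I/O yield, promote→Q0. Q0=[P4] Q1=[P2] Q2=[]
t=36-37: P4@Q0 runs 1, rem=1, I/O yield, promote→Q0. Q0=[P4] Q1=[P2] Q2=[]
t=37-38: P4@Q0 runs 1, rem=0, completes. Q0=[] Q1=[P2] Q2=[]
t=38-41: P2@Q1 runs 3, rem=0, completes. Q0=[] Q1=[] Q2=[]

Answer: P1(0-3) P2(3-6) P3(6-7) P4(7-8) P1(8-11) P3(11-12) P4(12-13) P1(13-16) P3(16-17) P4(17-18) P1(18-20) P3(20-21) P4(21-22) P3(22-23) P4(23-24) P3(24-25) P4(25-26) P3(26-27) P4(27-28) P3(28-29) P4(29-30) P3(30-31) P4(31-32) P3(32-33) P4(33-34) P4(34-35) P4(35-36) P4(36-37) P4(37-38) P2(38-41)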